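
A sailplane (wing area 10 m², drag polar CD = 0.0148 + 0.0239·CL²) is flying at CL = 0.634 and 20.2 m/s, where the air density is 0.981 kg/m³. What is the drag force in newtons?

D = 48.8 N

CD = 0.0148 + 0.0239 × 0.634² = 0.02441
D = ½ρv²S·CD = ½ × 0.981 × 20.2² × 10 × 0.02441 = 48.8 N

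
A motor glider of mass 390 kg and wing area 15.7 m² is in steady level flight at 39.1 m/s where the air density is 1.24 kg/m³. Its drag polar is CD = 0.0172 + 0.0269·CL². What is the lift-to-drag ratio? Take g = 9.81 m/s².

In steady level flight, lift balances weight: W = mg = 390 × 9.81 = 3825.9 N.
Dynamic pressure q = 0.5 × 1.24 × 39.1² = 947.9 Pa.
Required CL = L/(qS) = 3825.9/(947.9·15.7) = 0.2571.
CD = 0.0172 + 0.0269 × 0.2571² = 0.01898.
L/D = CL/CD = 0.2571 / 0.01898 = 13.5

L/D = 13.5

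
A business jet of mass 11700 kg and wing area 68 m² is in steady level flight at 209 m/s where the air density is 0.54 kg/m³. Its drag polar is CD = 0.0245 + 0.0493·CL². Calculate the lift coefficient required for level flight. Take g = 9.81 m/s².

CL = 0.143

Level flight ⇒ L = W = m·g = 11700 × 9.81 = 1.1478×10^5 N.
Dynamic pressure q = 0.5 × 0.54 × 209² = 11790 Pa.
Required CL = L/(qS) = 1.1478×10^5/(11790·68) = 0.1431.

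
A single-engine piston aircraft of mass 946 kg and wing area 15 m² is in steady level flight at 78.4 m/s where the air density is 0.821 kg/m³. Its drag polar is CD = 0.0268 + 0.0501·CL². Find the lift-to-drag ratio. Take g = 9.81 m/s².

Level flight ⇒ L = W = m·g = 946 × 9.81 = 9280.3 N.
q = ½ρv² = ½ × 0.821 × 78.4² = 2523 Pa.
CL = W/(q·S) = 9280.3 / (2523 × 15) = 0.2452.
CD = 0.0268 + 0.0501 × 0.2452² = 0.02981.
L/D = CL/CD = 0.2452 / 0.02981 = 8.22

L/D = 8.22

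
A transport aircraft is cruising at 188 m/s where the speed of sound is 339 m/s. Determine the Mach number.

M = 0.555

M = v/a = 188 / 339 = 0.555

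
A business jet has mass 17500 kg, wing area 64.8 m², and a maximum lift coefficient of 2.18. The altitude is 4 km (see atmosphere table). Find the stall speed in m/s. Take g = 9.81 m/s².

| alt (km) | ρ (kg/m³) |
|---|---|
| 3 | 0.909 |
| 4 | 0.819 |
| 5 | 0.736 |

At 4 km, from the table: ρ = 0.819 kg/m³.
Stall occurs when L = W at CL,max. W = mg = 17500 × 9.81 = 1.717×10^5 N.
V_stall = √(2W/(ρ·S·CL,max)) = √(2 × 1.717×10^5 / (0.819 × 64.8 × 2.18))
V_stall = √2968 = 54.5 m/s

V_stall = 54.5 m/s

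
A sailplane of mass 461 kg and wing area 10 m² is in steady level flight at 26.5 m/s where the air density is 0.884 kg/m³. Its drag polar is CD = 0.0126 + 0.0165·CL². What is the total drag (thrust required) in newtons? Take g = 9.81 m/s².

Level flight ⇒ L = W = m·g = 461 × 9.81 = 4522.4 N.
Dynamic pressure q = 0.5 × 0.884 × 26.5² = 310.4 Pa.
Required CL = L/(qS) = 4522.4/(310.4·10) = 1.457.
CD = 0.0126 + 0.0165 × 1.457² = 0.04763.
D = q·S·CD = 310.4 × 10 × 0.04763 = 147.8 N

D = 148 N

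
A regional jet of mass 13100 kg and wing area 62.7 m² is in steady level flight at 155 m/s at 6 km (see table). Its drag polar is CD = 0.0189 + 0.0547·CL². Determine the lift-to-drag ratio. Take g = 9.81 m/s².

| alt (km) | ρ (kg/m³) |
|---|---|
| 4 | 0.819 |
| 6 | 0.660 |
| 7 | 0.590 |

At 6 km, from the table: ρ = 0.660 kg/m³.
Level flight ⇒ L = W = m·g = 13100 × 9.81 = 1.2851×10^5 N.
q = ½ρv² = ½ × 0.66 × 155² = 7928 Pa.
CL = W/(q·S) = 1.2851×10^5 / (7928 × 62.7) = 0.2585.
CD = 0.0189 + 0.0547 × 0.2585² = 0.02256.
L/D = CL/CD = 0.2585 / 0.02256 = 11.5

L/D = 11.5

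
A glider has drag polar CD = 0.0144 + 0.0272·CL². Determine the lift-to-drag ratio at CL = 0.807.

L/D = 25.1

CD = 0.0144 + 0.0272 × 0.807² = 0.03211
L/D = CL/CD = 0.807 / 0.03211 = 25.1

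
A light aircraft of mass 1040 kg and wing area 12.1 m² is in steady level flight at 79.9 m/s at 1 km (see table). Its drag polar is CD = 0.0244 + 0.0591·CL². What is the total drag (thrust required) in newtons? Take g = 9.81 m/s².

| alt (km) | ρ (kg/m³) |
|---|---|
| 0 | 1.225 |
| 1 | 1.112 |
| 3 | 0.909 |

D = 1190 N

At 1 km, from the table: ρ = 1.112 kg/m³.
Level flight ⇒ L = W = m·g = 1040 × 9.81 = 10202 N.
Dynamic pressure q = 0.5 × 1.112 × 79.9² = 3550 Pa.
CL = 2W/(ρv²S) = 2×10202/(1.112×79.9²×12.1) = 0.2375.
CD = 0.0244 + 0.0591 × 0.2375² = 0.02773.
D = q·S·CD = 3550 × 12.1 × 0.02773 = 1191 N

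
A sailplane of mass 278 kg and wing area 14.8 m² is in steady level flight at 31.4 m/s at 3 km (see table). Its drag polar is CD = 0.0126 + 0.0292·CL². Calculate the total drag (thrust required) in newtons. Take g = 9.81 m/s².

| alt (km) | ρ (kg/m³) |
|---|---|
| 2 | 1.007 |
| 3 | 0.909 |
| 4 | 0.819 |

D = 116 N

At 3 km, from the table: ρ = 0.909 kg/m³.
Level flight ⇒ L = W = m·g = 278 × 9.81 = 2727.2 N.
q = ½ρv² = ½ × 0.909 × 31.4² = 448.1 Pa.
CL = 2W/(ρv²S) = 2×2727.2/(0.909×31.4²×14.8) = 0.4112.
CD = 0.0126 + 0.0292 × 0.4112² = 0.01754.
D = q·S·CD = 448.1 × 14.8 × 0.01754 = 116.3 N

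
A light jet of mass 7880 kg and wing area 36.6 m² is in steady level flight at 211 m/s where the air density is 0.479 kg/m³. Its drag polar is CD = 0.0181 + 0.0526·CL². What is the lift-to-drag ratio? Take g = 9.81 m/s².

Weight W = mg = 7880 × 9.81 = 77303 N; in level flight L = W.
Dynamic pressure q = 0.5 × 0.479 × 211² = 10660 Pa.
Required CL = L/(qS) = 77303/(10660·36.6) = 0.1981.
CD = 0.0181 + 0.0526 × 0.1981² = 0.02016.
L/D = CL/CD = 0.1981 / 0.02016 = 9.82

L/D = 9.82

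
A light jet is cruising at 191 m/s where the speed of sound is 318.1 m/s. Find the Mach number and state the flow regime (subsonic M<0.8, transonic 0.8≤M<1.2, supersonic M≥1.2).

M = 0.6 (subsonic)

M = v/a = 191 / 318.1 = 0.6
M = 0.6 → subsonic.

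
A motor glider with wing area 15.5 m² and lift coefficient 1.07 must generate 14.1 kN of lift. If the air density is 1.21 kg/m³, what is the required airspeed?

v = 37.5 m/s

L = ½ρv²S·CL ⇒ v = √(2L/(ρ·S·CL))
v = √(2 × 14100 / (1.21 × 15.5 × 1.07)) = √1405 = 37.5 m/s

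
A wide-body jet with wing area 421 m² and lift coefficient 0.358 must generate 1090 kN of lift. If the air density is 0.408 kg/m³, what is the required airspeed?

L = ½ρv²S·CL ⇒ v = √(2L/(ρ·S·CL))
v = √(2 × 1.09×10^6 / (0.408 × 421 × 0.358)) = √35450 = 188 m/s

v = 188 m/s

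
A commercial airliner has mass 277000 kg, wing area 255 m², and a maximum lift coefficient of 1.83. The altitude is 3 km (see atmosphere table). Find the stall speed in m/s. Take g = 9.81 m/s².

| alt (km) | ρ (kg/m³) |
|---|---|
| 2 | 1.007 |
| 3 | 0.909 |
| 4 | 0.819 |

V_stall = 113 m/s

At 3 km, from the table: ρ = 0.909 kg/m³.
At stall, lift equals weight: L = W = m·g = 277000 × 9.81 = 2.717×10^6 N.
From L = ½ρV²S·CL,max = W: V_stall = √(2W/(ρSCL,max)) = √(2·2.717×10^6/(0.909·255·1.83))
V_stall = √12810 = 113 m/s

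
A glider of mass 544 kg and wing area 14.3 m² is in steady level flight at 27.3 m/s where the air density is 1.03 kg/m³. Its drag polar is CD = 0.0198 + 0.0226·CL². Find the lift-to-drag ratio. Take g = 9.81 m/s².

In steady level flight, lift balances weight: W = mg = 544 × 9.81 = 5336.6 N.
Dynamic pressure q = 0.5 × 1.03 × 27.3² = 383.8 Pa.
CL = 2W/(ρv²S) = 2×5336.6/(1.03×27.3²×14.3) = 0.9723.
CD = 0.0198 + 0.0226 × 0.9723² = 0.04117.
L/D = CL/CD = 0.9723 / 0.04117 = 23.6

L/D = 23.6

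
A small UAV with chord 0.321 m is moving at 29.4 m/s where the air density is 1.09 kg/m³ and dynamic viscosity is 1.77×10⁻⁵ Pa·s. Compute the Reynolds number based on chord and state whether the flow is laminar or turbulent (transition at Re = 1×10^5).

Re = ρ·v·c/μ = 1.09 × 29.4 × 0.321 / (1.77×10⁻⁵) = 5.81×10^5
Since 5.81×10^5 > 1×10^5, the flow is turbulent.

Re = 5.81×10^5 (turbulent)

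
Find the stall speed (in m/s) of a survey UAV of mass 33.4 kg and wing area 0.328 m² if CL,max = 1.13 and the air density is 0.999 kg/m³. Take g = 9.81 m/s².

Weight W = mg = 33.4 × 9.81 = 327.7 N.
V_stall = √(2W/(ρ·S·CL,max)) = √(2 × 327.7 / (0.999 × 0.328 × 1.13))
V_stall = √1770 = 42.1 m/s

V_stall = 42.1 m/s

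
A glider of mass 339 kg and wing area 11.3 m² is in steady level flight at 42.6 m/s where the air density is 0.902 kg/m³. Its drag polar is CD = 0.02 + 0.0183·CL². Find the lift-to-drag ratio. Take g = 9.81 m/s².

L/D = 16.1

Weight W = mg = 339 × 9.81 = 3325.6 N; in level flight L = W.
Dynamic pressure q = 0.5 × 0.902 × 42.6² = 818.5 Pa.
Required CL = L/(qS) = 3325.6/(818.5·11.3) = 0.3596.
CD = 0.02 + 0.0183 × 0.3596² = 0.02237.
L/D = CL/CD = 0.3596 / 0.02237 = 16.1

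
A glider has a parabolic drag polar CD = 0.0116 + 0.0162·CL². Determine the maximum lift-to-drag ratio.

For CD = CD0 + K·CL², (L/D)max occurs at CL* = √(CD0/K) and equals 1/(2√(K·CD0)).
(L/D)max = 1/(2√(0.0162 × 0.0116)) = 1/(2 × 0.01371) = 36.5

(L/D)max = 36.5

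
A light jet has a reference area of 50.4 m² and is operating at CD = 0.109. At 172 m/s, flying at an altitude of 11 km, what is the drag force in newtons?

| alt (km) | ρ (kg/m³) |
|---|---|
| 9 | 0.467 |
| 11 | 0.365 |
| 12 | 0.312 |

At 11 km, from the table: ρ = 0.365 kg/m³.
Dynamic pressure q = ½ρv² = ½ × 0.365 × 172² = 5399 Pa.
D = q·S·CD = 5399 × 50.4 × 0.109 = 29700 N ≈ 29.7 kN

D = 29700 N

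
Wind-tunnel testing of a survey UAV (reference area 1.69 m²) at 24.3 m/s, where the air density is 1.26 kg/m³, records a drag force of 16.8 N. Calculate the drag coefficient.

From D = ½ρv²S·CD, rearranging gives CD = 2D/(ρv²S).
CD = 2 × 16.8 / (1.26 × 24.3² × 1.69) = 0.0267

CD = 0.0267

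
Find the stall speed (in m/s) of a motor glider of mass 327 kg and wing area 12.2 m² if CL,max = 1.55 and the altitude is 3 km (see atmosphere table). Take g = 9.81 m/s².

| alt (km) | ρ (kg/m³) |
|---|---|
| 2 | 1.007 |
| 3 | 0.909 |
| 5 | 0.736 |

At 3 km, from the table: ρ = 0.909 kg/m³.
Stall occurs when L = W at CL,max. W = mg = 327 × 9.81 = 3208 N.
From L = ½ρV²S·CL,max = W: V_stall = √(2W/(ρSCL,max)) = √(2·3208/(0.909·12.2·1.55))
V_stall = √373.2 = 19.3 m/s

V_stall = 19.3 m/s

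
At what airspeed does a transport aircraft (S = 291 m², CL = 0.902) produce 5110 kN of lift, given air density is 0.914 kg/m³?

v = 206 m/s

L = ½ρv²S·CL ⇒ v = √(2L/(ρ·S·CL))
v = √(2 × 5.11×10^6 / (0.914 × 291 × 0.902)) = √42600 = 206 m/s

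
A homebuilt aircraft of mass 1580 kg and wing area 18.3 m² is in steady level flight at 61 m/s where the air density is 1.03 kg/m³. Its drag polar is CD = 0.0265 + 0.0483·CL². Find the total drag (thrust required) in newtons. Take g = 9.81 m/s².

D = 1260 N

Weight W = mg = 1580 × 9.81 = 15500 N; in level flight L = W.
q = ½ρv² = ½ × 1.03 × 61² = 1916 Pa.
Required CL = L/(qS) = 15500/(1916·18.3) = 0.442.
CD = 0.0265 + 0.0483 × 0.442² = 0.03594.
D = q·S·CD = 1916 × 18.3 × 0.03594 = 1260 N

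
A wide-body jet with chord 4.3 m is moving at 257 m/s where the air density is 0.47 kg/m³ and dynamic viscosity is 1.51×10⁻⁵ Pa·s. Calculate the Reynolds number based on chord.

Re = 3.44×10^7

Re = ρ·v·c/μ = 0.47 × 257 × 4.3 / (1.51×10⁻⁵) = 3.44×10^7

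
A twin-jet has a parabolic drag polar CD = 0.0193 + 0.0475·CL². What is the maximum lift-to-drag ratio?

For CD = CD0 + K·CL², (L/D)max occurs at CL* = √(CD0/K) and equals 1/(2√(K·CD0)).
(L/D)max = 1/(2√(0.0475 × 0.0193)) = 1/(2 × 0.03028) = 16.5

(L/D)max = 16.5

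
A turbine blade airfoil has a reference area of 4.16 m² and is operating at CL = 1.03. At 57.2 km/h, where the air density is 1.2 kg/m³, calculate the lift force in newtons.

Convert speed: v = 57.2 km/h ÷ 3.6 = 15.89 m/s.
Dynamic pressure q = ½ρv² = ½ × 1.2 × 15.89² = 151.5 Pa.
L = q·S·CL = 151.5 × 4.16 × 1.03 = 649 N

L = 649 N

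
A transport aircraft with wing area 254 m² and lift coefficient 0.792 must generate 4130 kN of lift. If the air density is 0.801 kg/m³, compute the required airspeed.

L = ½ρv²S·CL ⇒ v = √(2L/(ρ·S·CL))
v = √(2 × 4.13×10^6 / (0.801 × 254 × 0.792)) = √51260 = 226 m/s

v = 226 m/s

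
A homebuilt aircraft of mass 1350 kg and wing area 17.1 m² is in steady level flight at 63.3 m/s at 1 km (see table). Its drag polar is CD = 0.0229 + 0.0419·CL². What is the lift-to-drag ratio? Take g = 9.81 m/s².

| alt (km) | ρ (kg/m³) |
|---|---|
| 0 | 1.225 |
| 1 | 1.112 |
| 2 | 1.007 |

At 1 km, from the table: ρ = 1.112 kg/m³.
Weight W = mg = 1350 × 9.81 = 13244 N; in level flight L = W.
Dynamic pressure q = 0.5 × 1.112 × 63.3² = 2228 Pa.
Required CL = L/(qS) = 13244/(2228·17.1) = 0.3476.
CD = 0.0229 + 0.0419 × 0.3476² = 0.02796.
L/D = CL/CD = 0.3476 / 0.02796 = 12.4

L/D = 12.4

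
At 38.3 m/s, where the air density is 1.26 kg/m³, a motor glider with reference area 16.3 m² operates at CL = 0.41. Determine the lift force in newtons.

Dynamic pressure q = ½ρv² = ½ × 1.26 × 38.3² = 924.1 Pa.
L = q·S·CL = 924.1 × 16.3 × 0.41 = 6180 N ≈ 6.18 kN

L = 6180 N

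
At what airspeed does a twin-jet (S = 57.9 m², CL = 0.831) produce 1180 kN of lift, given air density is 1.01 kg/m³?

L = ½ρv²S·CL ⇒ v = √(2L/(ρ·S·CL))
v = √(2 × 1.18×10^6 / (1.01 × 57.9 × 0.831)) = √48560 = 220 m/s

v = 220 m/s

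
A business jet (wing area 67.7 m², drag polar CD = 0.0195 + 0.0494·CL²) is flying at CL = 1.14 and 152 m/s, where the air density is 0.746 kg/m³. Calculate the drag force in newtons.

D = 48800 N

CD = 0.0195 + 0.0494 × 1.14² = 0.0837
D = ½ρv²S·CD = ½ × 0.746 × 152² × 67.7 × 0.0837 = 48800 N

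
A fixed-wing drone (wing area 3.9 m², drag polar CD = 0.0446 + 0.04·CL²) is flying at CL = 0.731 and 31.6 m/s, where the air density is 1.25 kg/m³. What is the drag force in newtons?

D = 161 N

CD = 0.0446 + 0.04 × 0.731² = 0.06597
D = ½ρv²S·CD = ½ × 1.25 × 31.6² × 3.9 × 0.06597 = 161 N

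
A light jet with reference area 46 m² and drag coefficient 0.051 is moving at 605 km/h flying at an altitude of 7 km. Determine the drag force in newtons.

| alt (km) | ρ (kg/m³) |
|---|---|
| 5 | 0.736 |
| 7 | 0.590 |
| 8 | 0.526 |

D = 19500 N

At 7 km, from the table: ρ = 0.590 kg/m³.
Convert speed: v = 605 km/h ÷ 3.6 = 168.1 m/s.
D = ½ρv²S·CD = ½ × 0.59 × 168.1² × 46 × 0.051 = 19500 N ≈ 19.5 kN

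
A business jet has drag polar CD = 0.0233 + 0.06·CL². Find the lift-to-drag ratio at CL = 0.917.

CD = 0.0233 + 0.06 × 0.917² = 0.07375
L/D = CL/CD = 0.917 / 0.07375 = 12.4

L/D = 12.4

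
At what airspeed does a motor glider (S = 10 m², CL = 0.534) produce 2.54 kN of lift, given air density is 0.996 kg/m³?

v = 30.9 m/s

L = ½ρv²S·CL ⇒ v = √(2L/(ρ·S·CL))
v = √(2 × 2540 / (0.996 × 10 × 0.534)) = √955.1 = 30.9 m/s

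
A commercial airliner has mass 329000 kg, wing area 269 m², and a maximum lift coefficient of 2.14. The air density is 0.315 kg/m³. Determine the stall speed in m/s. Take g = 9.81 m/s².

At stall, lift equals weight: L = W = m·g = 329000 × 9.81 = 3.227×10^6 N.
V_stall = √(2W/(ρ·S·CL,max)) = √(2 × 3.227×10^6 / (0.315 × 269 × 2.14))
V_stall = √35600 = 189 m/s

V_stall = 189 m/s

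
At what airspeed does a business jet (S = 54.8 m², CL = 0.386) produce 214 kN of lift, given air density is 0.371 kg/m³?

L = ½ρv²S·CL ⇒ v = √(2L/(ρ·S·CL))
v = √(2 × 2.14×10^5 / (0.371 × 54.8 × 0.386)) = √54540 = 234 m/s

v = 234 m/s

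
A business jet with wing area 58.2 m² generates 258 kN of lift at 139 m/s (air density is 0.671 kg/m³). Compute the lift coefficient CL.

From L = ½ρv²S·CL, rearranging gives CL = 2L/(ρv²S).
CL = 2 × 2.58×10^5 / (0.671 × 139² × 58.2) = 0.684

CL = 0.684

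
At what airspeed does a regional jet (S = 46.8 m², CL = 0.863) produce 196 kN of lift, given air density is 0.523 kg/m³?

L = ½ρv²S·CL ⇒ v = √(2L/(ρ·S·CL))
v = √(2 × 1.96×10^5 / (0.523 × 46.8 × 0.863)) = √18560 = 136 m/s

v = 136 m/s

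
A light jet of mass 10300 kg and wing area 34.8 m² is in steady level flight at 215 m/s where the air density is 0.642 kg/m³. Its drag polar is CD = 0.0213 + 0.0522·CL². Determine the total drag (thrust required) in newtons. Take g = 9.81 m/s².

In steady level flight, lift balances weight: W = mg = 10300 × 9.81 = 1.0104×10^5 N.
q = ½ρv² = ½ × 0.642 × 215² = 14840 Pa.
Required CL = L/(qS) = 1.0104×10^5/(14840·34.8) = 0.1957.
CD = 0.0213 + 0.0522 × 0.1957² = 0.0233.
D = q·S·CD = 14840 × 34.8 × 0.0233 = 12030 N

D = 12000 N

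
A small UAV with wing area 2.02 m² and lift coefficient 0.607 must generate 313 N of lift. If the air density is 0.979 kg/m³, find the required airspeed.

L = ½ρv²S·CL ⇒ v = √(2L/(ρ·S·CL))
v = √(2 × 313 / (0.979 × 2.02 × 0.607)) = √521.5 = 22.8 m/s

v = 22.8 m/s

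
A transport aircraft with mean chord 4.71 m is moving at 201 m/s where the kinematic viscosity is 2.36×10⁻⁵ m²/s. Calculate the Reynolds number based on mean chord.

Re = 4.01×10^7

Re = v·c/ν = 201 × 4.71 / (2.36×10⁻⁵) = 4.01×10^7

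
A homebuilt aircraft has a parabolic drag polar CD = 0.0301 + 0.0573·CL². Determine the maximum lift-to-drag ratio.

(L/D)max = 12

For CD = CD0 + K·CL², (L/D)max occurs at CL* = √(CD0/K) and equals 1/(2√(K·CD0)).
(L/D)max = 1/(2√(0.0573 × 0.0301)) = 1/(2 × 0.04153) = 12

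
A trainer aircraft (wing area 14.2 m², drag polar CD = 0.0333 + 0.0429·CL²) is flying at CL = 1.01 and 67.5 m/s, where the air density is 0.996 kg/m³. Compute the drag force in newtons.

CD = 0.0333 + 0.0429 × 1.01² = 0.07706
D = ½ρv²S·CD = ½ × 0.996 × 67.5² × 14.2 × 0.07706 = 2480 N

D = 2480 N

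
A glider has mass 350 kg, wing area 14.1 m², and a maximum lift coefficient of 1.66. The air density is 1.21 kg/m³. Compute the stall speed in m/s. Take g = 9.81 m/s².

V_stall = 15.6 m/s

At stall, lift equals weight: L = W = m·g = 350 × 9.81 = 3434 N.
V_stall = √(2W/(ρ·S·CL,max)) = √(2 × 3434 / (1.21 × 14.1 × 1.66))
V_stall = √242.5 = 15.6 m/s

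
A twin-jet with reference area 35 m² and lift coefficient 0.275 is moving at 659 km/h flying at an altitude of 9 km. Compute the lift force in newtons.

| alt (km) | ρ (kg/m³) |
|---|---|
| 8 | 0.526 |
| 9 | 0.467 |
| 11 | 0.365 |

At 9 km, from the table: ρ = 0.467 kg/m³.
Convert speed: v = 659 km/h ÷ 3.6 = 183.1 m/s.
Dynamic pressure q = ½ρv² = ½ × 0.467 × 183.1² = 7824 Pa.
L = q·S·CL = 7824 × 35 × 0.275 = 75300 N ≈ 75.3 kN

L = 75300 N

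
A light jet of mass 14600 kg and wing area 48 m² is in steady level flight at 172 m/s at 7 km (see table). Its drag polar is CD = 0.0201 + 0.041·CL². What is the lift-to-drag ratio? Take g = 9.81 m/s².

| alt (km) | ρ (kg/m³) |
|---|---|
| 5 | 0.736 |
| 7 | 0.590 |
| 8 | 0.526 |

L/D = 13.7

At 7 km, from the table: ρ = 0.590 kg/m³.
Weight W = mg = 14600 × 9.81 = 1.4323×10^5 N; in level flight L = W.
Dynamic pressure q = 0.5 × 0.59 × 172² = 8727 Pa.
CL = 2W/(ρv²S) = 2×1.4323×10^5/(0.59×172²×48) = 0.3419.
CD = 0.0201 + 0.041 × 0.3419² = 0.02489.
L/D = CL/CD = 0.3419 / 0.02489 = 13.7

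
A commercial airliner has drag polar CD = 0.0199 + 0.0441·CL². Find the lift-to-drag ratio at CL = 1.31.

CD = 0.0199 + 0.0441 × 1.31² = 0.09558
L/D = CL/CD = 1.31 / 0.09558 = 13.7

L/D = 13.7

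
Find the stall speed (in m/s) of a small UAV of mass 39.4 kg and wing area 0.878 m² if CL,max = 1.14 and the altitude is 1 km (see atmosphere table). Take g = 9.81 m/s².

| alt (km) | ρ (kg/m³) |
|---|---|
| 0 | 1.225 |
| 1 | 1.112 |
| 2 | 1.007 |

At 1 km, from the table: ρ = 1.112 kg/m³.
At stall, lift equals weight: L = W = m·g = 39.4 × 9.81 = 386.5 N.
From L = ½ρV²S·CL,max = W: V_stall = √(2W/(ρSCL,max)) = √(2·386.5/(1.112·0.878·1.14))
V_stall = √694.5 = 26.4 m/s

V_stall = 26.4 m/s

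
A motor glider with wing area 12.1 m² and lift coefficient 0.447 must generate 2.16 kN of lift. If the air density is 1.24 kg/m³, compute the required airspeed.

v = 25.4 m/s

L = ½ρv²S·CL ⇒ v = √(2L/(ρ·S·CL))
v = √(2 × 2160 / (1.24 × 12.1 × 0.447)) = √644.1 = 25.4 m/s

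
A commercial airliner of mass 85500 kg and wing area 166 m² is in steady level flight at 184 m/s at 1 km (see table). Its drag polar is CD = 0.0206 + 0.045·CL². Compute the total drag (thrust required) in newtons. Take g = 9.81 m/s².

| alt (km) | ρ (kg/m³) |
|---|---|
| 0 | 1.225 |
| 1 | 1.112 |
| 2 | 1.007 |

D = 74500 N

At 1 km, from the table: ρ = 1.112 kg/m³.
Weight W = mg = 85500 × 9.81 = 8.3876×10^5 N; in level flight L = W.
q = ½ρv² = ½ × 1.112 × 184² = 18820 Pa.
CL = W/(q·S) = 8.3876×10^5 / (18820 × 166) = 0.2684.
CD = 0.0206 + 0.045 × 0.2684² = 0.02384.
D = q·S·CD = 18820 × 166 × 0.02384 = 74500 N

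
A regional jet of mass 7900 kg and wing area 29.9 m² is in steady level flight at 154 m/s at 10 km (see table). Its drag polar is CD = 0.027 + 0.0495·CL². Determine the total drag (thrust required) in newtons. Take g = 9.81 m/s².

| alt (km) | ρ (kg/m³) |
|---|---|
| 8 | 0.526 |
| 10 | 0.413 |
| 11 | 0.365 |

At 10 km, from the table: ρ = 0.413 kg/m³.
Level flight ⇒ L = W = m·g = 7900 × 9.81 = 77499 N.
q = ½ρv² = ½ × 0.413 × 154² = 4897 Pa.
Required CL = L/(qS) = 77499/(4897·29.9) = 0.5293.
CD = 0.027 + 0.0495 × 0.5293² = 0.04087.
D = q·S·CD = 4897 × 29.9 × 0.04087 = 5984 N

D = 5980 N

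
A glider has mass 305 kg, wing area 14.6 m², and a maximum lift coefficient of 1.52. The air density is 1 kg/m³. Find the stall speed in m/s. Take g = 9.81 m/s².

V_stall = 16.4 m/s

Stall occurs when L = W at CL,max. W = mg = 305 × 9.81 = 2992 N.
V_stall = √(2W/(ρ·S·CL,max)) = √(2 × 2992 / (1 × 14.6 × 1.52))
V_stall = √269.7 = 16.4 m/s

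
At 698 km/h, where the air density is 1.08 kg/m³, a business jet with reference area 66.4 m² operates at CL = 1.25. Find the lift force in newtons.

L = 1.68×10^6 N

Convert speed: v = 698 km/h ÷ 3.6 = 193.9 m/s.
L = ½ρv²S·CL = ½ × 1.08 × 193.9² × 66.4 × 1.25 = 1.68×10^6 N ≈ 1680 kN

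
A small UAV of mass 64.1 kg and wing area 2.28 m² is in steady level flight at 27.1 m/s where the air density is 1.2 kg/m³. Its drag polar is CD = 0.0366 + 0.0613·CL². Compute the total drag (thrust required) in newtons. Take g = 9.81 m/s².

Level flight ⇒ L = W = m·g = 64.1 × 9.81 = 628.82 N.
Dynamic pressure q = 0.5 × 1.2 × 27.1² = 440.6 Pa.
Required CL = L/(qS) = 628.82/(440.6·2.28) = 0.6259.
CD = 0.0366 + 0.0613 × 0.6259² = 0.06061.
D = q·S·CD = 440.6 × 2.28 × 0.06061 = 60.9 N

D = 60.9 N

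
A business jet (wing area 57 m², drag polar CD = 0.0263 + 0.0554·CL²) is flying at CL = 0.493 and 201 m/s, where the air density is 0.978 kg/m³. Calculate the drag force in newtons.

D = 44800 N

CD = 0.0263 + 0.0554 × 0.493² = 0.03976
D = ½ρv²S·CD = ½ × 0.978 × 201² × 57 × 0.03976 = 44800 N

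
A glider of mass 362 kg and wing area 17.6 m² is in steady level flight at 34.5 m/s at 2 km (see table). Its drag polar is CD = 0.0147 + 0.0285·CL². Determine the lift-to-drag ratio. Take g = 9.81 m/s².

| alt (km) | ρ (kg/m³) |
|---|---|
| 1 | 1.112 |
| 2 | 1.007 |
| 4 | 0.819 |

At 2 km, from the table: ρ = 1.007 kg/m³.
Weight W = mg = 362 × 9.81 = 3551.2 N; in level flight L = W.
Dynamic pressure q = 0.5 × 1.007 × 34.5² = 599.3 Pa.
CL = 2W/(ρv²S) = 2×3551.2/(1.007×34.5²×17.6) = 0.3367.
CD = 0.0147 + 0.0285 × 0.3367² = 0.01793.
L/D = CL/CD = 0.3367 / 0.01793 = 18.8

L/D = 18.8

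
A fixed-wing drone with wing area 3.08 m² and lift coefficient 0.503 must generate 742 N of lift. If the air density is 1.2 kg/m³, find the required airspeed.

L = ½ρv²S·CL ⇒ v = √(2L/(ρ·S·CL))
v = √(2 × 742 / (1.2 × 3.08 × 0.503)) = √798.2 = 28.3 m/s

v = 28.3 m/s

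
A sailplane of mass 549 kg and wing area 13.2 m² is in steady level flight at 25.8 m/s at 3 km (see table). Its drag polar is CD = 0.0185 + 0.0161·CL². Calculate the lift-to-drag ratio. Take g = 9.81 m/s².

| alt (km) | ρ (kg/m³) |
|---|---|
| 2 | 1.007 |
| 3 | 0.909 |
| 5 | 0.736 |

L/D = 28.2

At 3 km, from the table: ρ = 0.909 kg/m³.
In steady level flight, lift balances weight: W = mg = 549 × 9.81 = 5385.7 N.
Dynamic pressure q = 0.5 × 0.909 × 25.8² = 302.5 Pa.
CL = 2W/(ρv²S) = 2×5385.7/(0.909×25.8²×13.2) = 1.349.
CD = 0.0185 + 0.0161 × 1.349² = 0.04778.
L/D = CL/CD = 1.349 / 0.04778 = 28.2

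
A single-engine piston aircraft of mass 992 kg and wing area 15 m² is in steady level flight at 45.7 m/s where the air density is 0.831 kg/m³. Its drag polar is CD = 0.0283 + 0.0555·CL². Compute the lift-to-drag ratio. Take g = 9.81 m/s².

In steady level flight, lift balances weight: W = mg = 992 × 9.81 = 9731.5 N.
q = ½ρv² = ½ × 0.831 × 45.7² = 867.8 Pa.
CL = 2W/(ρv²S) = 2×9731.5/(0.831×45.7²×15) = 0.7476.
CD = 0.0283 + 0.0555 × 0.7476² = 0.05932.
L/D = CL/CD = 0.7476 / 0.05932 = 12.6

L/D = 12.6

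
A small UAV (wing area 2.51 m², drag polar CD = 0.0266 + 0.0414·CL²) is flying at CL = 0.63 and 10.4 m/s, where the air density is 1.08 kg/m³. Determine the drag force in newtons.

CD = 0.0266 + 0.0414 × 0.63² = 0.04303
D = ½ρv²S·CD = ½ × 1.08 × 10.4² × 2.51 × 0.04303 = 6.31 N

D = 6.31 N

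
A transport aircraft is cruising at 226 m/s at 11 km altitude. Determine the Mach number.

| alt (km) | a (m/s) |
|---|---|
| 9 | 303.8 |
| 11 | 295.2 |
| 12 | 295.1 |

At 11 km, from the table: a = 295.2 m/s.
M = v/a = 226 / 295.2 = 0.766

M = 0.766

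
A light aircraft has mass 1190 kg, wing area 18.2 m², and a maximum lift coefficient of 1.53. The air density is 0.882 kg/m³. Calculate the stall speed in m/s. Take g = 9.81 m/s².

V_stall = 30.8 m/s

At stall, lift equals weight: L = W = m·g = 1190 × 9.81 = 11670 N.
V_stall = √(2W/(ρ·S·CL,max)) = √(2 × 11670 / (0.882 × 18.2 × 1.53))
V_stall = √950.6 = 30.8 m/s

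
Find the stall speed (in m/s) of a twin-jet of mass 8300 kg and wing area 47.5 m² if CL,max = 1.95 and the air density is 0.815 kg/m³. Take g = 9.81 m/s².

At stall, lift equals weight: L = W = m·g = 8300 × 9.81 = 81420 N.
From L = ½ρV²S·CL,max = W: V_stall = √(2W/(ρSCL,max)) = √(2·81420/(0.815·47.5·1.95))
V_stall = √2157 = 46.4 m/s

V_stall = 46.4 m/s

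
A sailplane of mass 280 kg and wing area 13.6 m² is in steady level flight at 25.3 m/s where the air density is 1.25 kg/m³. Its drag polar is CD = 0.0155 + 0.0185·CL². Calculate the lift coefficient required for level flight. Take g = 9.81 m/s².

Level flight ⇒ L = W = m·g = 280 × 9.81 = 2746.8 N.
Dynamic pressure q = 0.5 × 1.25 × 25.3² = 400.1 Pa.
CL = 2W/(ρv²S) = 2×2746.8/(1.25×25.3²×13.6) = 0.5049.

CL = 0.505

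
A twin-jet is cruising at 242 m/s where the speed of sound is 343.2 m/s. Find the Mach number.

M = 0.705

M = v/a = 242 / 343.2 = 0.705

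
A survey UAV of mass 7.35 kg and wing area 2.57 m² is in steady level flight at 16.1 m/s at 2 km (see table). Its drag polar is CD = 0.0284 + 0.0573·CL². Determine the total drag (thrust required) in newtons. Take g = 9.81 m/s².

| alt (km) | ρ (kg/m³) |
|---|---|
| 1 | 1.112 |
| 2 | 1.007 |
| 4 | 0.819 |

At 2 km, from the table: ρ = 1.007 kg/m³.
Level flight ⇒ L = W = m·g = 7.35 × 9.81 = 72.103 N.
Dynamic pressure q = 0.5 × 1.007 × 16.1² = 130.5 Pa.
CL = 2W/(ρv²S) = 2×72.103/(1.007×16.1²×2.57) = 0.215.
CD = 0.0284 + 0.0573 × 0.215² = 0.03105.
D = q·S·CD = 130.5 × 2.57 × 0.03105 = 10.41 N

D = 10.4 N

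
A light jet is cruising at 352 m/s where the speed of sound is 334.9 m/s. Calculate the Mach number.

M = 1.05

M = v/a = 352 / 334.9 = 1.05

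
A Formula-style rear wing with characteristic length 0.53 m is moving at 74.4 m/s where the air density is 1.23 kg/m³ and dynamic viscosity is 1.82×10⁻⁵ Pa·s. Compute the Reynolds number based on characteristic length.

Re = 2.66×10^6

Re = ρ·v·c/μ = 1.23 × 74.4 × 0.53 / (1.82×10⁻⁵) = 2.66×10^6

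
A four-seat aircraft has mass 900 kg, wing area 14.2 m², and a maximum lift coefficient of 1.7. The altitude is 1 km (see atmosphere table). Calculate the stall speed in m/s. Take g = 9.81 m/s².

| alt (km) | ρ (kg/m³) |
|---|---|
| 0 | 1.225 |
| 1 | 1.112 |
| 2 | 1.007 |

V_stall = 25.6 m/s

At 1 km, from the table: ρ = 1.112 kg/m³.
Stall occurs when L = W at CL,max. W = mg = 900 × 9.81 = 8829 N.
V_stall = √(2W/(ρ·S·CL,max)) = √(2 × 8829 / (1.112 × 14.2 × 1.7))
V_stall = √657.8 = 25.6 m/s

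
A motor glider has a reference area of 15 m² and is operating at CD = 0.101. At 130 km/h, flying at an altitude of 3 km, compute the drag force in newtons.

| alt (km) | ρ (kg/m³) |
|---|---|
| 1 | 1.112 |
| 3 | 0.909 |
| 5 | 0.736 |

D = 898 N

At 3 km, from the table: ρ = 0.909 kg/m³.
Convert speed: v = 130 km/h ÷ 3.6 = 36.11 m/s.
D = ½ρv²S·CD = ½ × 0.909 × 36.11² × 15 × 0.101 = 898 N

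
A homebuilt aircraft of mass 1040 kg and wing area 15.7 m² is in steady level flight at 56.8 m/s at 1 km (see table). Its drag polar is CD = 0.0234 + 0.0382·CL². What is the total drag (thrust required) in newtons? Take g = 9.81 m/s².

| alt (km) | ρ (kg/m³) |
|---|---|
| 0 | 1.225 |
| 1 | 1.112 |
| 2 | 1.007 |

D = 800 N

At 1 km, from the table: ρ = 1.112 kg/m³.
Level flight ⇒ L = W = m·g = 1040 × 9.81 = 10202 N.
Dynamic pressure q = 0.5 × 1.112 × 56.8² = 1794 Pa.
Required CL = L/(qS) = 10202/(1794·15.7) = 0.3623.
CD = 0.0234 + 0.0382 × 0.3623² = 0.02841.
D = q·S·CD = 1794 × 15.7 × 0.02841 = 800.2 N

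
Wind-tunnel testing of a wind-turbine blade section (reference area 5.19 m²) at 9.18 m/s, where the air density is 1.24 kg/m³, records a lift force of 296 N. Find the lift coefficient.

From L = ½ρv²S·CL, rearranging gives CL = 2L/(ρv²S).
CL = 2 × 296 / (1.24 × 9.18² × 5.19) = 1.09

CL = 1.09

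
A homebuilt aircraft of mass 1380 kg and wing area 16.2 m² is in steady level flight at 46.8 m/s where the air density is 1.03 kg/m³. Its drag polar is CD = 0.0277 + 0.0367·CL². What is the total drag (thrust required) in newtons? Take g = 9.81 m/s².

Weight W = mg = 1380 × 9.81 = 13538 N; in level flight L = W.
Dynamic pressure q = 0.5 × 1.03 × 46.8² = 1128 Pa.
CL = W/(q·S) = 13538 / (1128 × 16.2) = 0.7409.
CD = 0.0277 + 0.0367 × 0.7409² = 0.04784.
D = q·S·CD = 1128 × 16.2 × 0.04784 = 874.3 N

D = 874 N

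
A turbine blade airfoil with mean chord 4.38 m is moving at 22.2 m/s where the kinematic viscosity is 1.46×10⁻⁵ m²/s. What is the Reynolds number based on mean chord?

Re = v·c/ν = 22.2 × 4.38 / (1.46×10⁻⁵) = 6.66×10^6

Re = 6.66×10^6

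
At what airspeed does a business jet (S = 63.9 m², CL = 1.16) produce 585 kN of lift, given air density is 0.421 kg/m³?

v = 194 m/s

L = ½ρv²S·CL ⇒ v = √(2L/(ρ·S·CL))
v = √(2 × 5.85×10^5 / (0.421 × 63.9 × 1.16)) = √37490 = 194 m/s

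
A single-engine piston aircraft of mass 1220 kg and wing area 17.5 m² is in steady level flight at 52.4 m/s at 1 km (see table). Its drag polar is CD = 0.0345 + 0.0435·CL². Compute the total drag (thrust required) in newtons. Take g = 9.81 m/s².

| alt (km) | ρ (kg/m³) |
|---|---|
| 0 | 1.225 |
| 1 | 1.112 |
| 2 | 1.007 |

At 1 km, from the table: ρ = 1.112 kg/m³.
Weight W = mg = 1220 × 9.81 = 11968 N; in level flight L = W.
q = ½ρv² = ½ × 1.112 × 52.4² = 1527 Pa.
CL = W/(q·S) = 11968 / (1527 × 17.5) = 0.448.
CD = 0.0345 + 0.0435 × 0.448² = 0.04323.
D = q·S·CD = 1527 × 17.5 × 0.04323 = 1155 N

D = 1150 N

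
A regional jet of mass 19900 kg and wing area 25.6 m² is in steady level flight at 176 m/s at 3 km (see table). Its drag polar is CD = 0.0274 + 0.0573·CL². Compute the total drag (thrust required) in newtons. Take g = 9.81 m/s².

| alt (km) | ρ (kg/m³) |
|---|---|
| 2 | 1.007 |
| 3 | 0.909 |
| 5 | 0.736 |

At 3 km, from the table: ρ = 0.909 kg/m³.
In steady level flight, lift balances weight: W = mg = 19900 × 9.81 = 1.9522×10^5 N.
Dynamic pressure q = 0.5 × 0.909 × 176² = 14080 Pa.
CL = W/(q·S) = 1.9522×10^5 / (14080 × 25.6) = 0.5417.
CD = 0.0274 + 0.0573 × 0.5417² = 0.04421.
D = q·S·CD = 14080 × 25.6 × 0.04421 = 15930 N

D = 15900 N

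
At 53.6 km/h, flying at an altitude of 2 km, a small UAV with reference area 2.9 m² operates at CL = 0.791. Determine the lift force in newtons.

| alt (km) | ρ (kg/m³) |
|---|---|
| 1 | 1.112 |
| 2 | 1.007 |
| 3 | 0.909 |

L = 256 N

At 2 km, from the table: ρ = 1.007 kg/m³.
Convert speed: v = 53.6 km/h ÷ 3.6 = 14.89 m/s.
Dynamic pressure q = ½ρv² = ½ × 1.007 × 14.89² = 111.6 Pa.
L = q·S·CL = 111.6 × 2.9 × 0.791 = 256 N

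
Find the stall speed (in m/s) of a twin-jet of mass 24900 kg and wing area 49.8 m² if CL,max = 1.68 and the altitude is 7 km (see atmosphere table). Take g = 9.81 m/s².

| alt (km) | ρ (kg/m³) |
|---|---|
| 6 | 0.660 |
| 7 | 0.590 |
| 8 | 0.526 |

V_stall = 99.5 m/s

At 7 km, from the table: ρ = 0.590 kg/m³.
Weight W = mg = 24900 × 9.81 = 2.443×10^5 N.
V_stall = √(2W/(ρ·S·CL,max)) = √(2 × 2.443×10^5 / (0.59 × 49.8 × 1.68))
V_stall = √9897 = 99.5 m/s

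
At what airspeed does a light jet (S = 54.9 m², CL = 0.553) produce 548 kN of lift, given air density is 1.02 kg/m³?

L = ½ρv²S·CL ⇒ v = √(2L/(ρ·S·CL))
v = √(2 × 5.48×10^5 / (1.02 × 54.9 × 0.553)) = √35390 = 188 m/s

v = 188 m/s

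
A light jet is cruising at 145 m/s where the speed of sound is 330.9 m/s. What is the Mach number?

M = 0.438

M = v/a = 145 / 330.9 = 0.438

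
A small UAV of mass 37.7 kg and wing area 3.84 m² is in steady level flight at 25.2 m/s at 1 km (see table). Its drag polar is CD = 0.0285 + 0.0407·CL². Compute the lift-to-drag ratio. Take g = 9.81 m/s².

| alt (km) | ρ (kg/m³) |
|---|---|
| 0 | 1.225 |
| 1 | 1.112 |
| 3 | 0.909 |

At 1 km, from the table: ρ = 1.112 kg/m³.
Weight W = mg = 37.7 × 9.81 = 369.84 N; in level flight L = W.
Dynamic pressure q = 0.5 × 1.112 × 25.2² = 353.1 Pa.
CL = W/(q·S) = 369.84 / (353.1 × 3.84) = 0.2728.
CD = 0.0285 + 0.0407 × 0.2728² = 0.03153.
L/D = CL/CD = 0.2728 / 0.03153 = 8.65

L/D = 8.65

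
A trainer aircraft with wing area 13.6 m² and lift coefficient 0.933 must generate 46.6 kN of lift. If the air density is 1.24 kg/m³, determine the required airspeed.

L = ½ρv²S·CL ⇒ v = √(2L/(ρ·S·CL))
v = √(2 × 46600 / (1.24 × 13.6 × 0.933)) = √5923 = 77 m/s

v = 77 m/s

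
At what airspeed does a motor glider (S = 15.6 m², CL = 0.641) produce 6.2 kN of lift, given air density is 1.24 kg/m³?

L = ½ρv²S·CL ⇒ v = √(2L/(ρ·S·CL))
v = √(2 × 6200 / (1.24 × 15.6 × 0.641)) = √1000 = 31.6 m/s

v = 31.6 m/s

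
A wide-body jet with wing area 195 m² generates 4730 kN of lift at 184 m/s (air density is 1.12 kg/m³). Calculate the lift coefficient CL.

CL = 1.28

From L = ½ρv²S·CL, rearranging gives CL = 2L/(ρv²S).
CL = 2 × 4.73×10^6 / (1.12 × 184² × 195) = 1.28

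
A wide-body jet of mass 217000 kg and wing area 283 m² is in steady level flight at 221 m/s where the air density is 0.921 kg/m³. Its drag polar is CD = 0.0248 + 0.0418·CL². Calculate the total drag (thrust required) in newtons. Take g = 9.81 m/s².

D = 1.88×10^5 N

Weight W = mg = 217000 × 9.81 = 2.1288×10^6 N; in level flight L = W.
Dynamic pressure q = 0.5 × 0.921 × 221² = 22490 Pa.
CL = 2W/(ρv²S) = 2×2.1288×10^6/(0.921×221²×283) = 0.3344.
CD = 0.0248 + 0.0418 × 0.3344² = 0.02948.
D = q·S·CD = 22490 × 283 × 0.02948 = 1.876×10^5 N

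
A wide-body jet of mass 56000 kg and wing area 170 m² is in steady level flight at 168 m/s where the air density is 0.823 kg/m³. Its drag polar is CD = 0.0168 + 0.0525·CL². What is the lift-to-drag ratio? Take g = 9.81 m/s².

L/D = 13.3

In steady level flight, lift balances weight: W = mg = 56000 × 9.81 = 5.4936×10^5 N.
q = ½ρv² = ½ × 0.823 × 168² = 11610 Pa.
Required CL = L/(qS) = 5.4936×10^5/(11610·170) = 0.2782.
CD = 0.0168 + 0.0525 × 0.2782² = 0.02086.
L/D = CL/CD = 0.2782 / 0.02086 = 13.3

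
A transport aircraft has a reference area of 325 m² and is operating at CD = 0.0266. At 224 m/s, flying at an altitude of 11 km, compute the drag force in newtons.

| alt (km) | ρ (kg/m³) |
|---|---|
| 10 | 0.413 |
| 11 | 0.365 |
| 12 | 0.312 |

D = 79200 N

At 11 km, from the table: ρ = 0.365 kg/m³.
Dynamic pressure q = ½ρv² = ½ × 0.365 × 224² = 9157 Pa.
D = q·S·CD = 9157 × 325 × 0.0266 = 79200 N ≈ 79.2 kN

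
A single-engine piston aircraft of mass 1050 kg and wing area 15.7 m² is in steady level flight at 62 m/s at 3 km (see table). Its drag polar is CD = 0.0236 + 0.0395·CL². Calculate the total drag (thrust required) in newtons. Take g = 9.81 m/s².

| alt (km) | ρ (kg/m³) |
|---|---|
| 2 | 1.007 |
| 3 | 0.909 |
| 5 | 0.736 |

D = 800 N

At 3 km, from the table: ρ = 0.909 kg/m³.
Weight W = mg = 1050 × 9.81 = 10300 N; in level flight L = W.
q = ½ρv² = ½ × 0.909 × 62² = 1747 Pa.
CL = 2W/(ρv²S) = 2×10300/(0.909×62²×15.7) = 0.3755.
CD = 0.0236 + 0.0395 × 0.3755² = 0.02917.
D = q·S·CD = 1747 × 15.7 × 0.02917 = 800.1 N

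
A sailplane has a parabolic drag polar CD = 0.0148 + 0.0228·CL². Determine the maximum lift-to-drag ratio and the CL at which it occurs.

For CD = CD0 + K·CL², (L/D)max occurs at CL* = √(CD0/K) and equals 1/(2√(K·CD0)).
(L/D)max = 1/(2√(0.0228 × 0.0148)) = 1/(2 × 0.01837) = 27.2
CL* = √(0.0148/0.0228) = 0.806

(L/D)max = 27.2, at CL = 0.806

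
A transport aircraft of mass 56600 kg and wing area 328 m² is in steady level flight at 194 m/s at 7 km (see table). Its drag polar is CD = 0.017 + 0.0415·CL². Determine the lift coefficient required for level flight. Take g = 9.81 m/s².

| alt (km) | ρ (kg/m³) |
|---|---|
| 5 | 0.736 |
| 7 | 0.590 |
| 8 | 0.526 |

At 7 km, from the table: ρ = 0.590 kg/m³.
Weight W = mg = 56600 × 9.81 = 5.5525×10^5 N; in level flight L = W.
Dynamic pressure q = 0.5 × 0.59 × 194² = 11100 Pa.
CL = W/(q·S) = 5.5525×10^5 / (11100 × 328) = 0.1525.

CL = 0.152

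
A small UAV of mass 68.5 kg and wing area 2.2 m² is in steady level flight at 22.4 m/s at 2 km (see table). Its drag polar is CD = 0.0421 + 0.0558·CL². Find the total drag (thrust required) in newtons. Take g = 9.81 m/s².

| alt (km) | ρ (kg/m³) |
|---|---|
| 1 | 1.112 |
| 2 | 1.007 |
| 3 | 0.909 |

At 2 km, from the table: ρ = 1.007 kg/m³.
Weight W = mg = 68.5 × 9.81 = 671.99 N; in level flight L = W.
q = ½ρv² = ½ × 1.007 × 22.4² = 252.6 Pa.
Required CL = L/(qS) = 671.99/(252.6·2.2) = 1.209.
CD = 0.0421 + 0.0558 × 1.209² = 0.1237.
D = q·S·CD = 252.6 × 2.2 × 0.1237 = 68.73 N

D = 68.7 N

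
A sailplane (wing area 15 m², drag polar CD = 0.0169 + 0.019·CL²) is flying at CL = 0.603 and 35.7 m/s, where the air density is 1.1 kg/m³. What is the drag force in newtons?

D = 250 N

CD = 0.0169 + 0.019 × 0.603² = 0.02381
D = ½ρv²S·CD = ½ × 1.1 × 35.7² × 15 × 0.02381 = 250 N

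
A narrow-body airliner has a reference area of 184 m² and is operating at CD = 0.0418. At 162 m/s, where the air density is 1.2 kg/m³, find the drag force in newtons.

Dynamic pressure q = ½ρv² = ½ × 1.2 × 162² = 15750 Pa.
D = q·S·CD = 15750 × 184 × 0.0418 = 1.21×10^5 N ≈ 121 kN

D = 1.21×10^5 N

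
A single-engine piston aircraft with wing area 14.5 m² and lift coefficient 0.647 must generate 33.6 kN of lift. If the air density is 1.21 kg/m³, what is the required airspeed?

L = ½ρv²S·CL ⇒ v = √(2L/(ρ·S·CL))
v = √(2 × 33600 / (1.21 × 14.5 × 0.647)) = √5920 = 76.9 m/s

v = 76.9 m/s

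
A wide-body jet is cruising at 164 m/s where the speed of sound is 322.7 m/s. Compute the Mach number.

M = 0.508

M = v/a = 164 / 322.7 = 0.508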